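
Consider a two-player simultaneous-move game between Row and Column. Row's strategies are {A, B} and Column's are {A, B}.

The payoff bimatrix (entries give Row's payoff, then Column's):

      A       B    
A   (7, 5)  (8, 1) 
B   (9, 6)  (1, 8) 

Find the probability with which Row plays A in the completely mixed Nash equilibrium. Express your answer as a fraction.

Let r be the probability that Row plays A. In a completely mixed equilibrium, Column must be indifferent between A and B.
Column's expected payoff from A is 5r + 6(1−r); from B it is r + 8(1−r).
Setting these equal: −r + 6 = −7r + 8, so r = 1/3.

1/3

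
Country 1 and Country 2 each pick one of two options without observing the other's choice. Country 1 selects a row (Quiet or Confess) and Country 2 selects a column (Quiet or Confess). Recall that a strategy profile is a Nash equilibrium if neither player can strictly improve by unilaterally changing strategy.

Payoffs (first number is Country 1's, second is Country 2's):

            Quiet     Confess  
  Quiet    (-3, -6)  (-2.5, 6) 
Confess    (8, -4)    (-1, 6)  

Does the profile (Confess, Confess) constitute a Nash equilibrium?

Yes

At (Confess, Confess), Country 1 earns -1; switching to Quiet would give -2.5, so Country 1 has no profitable deviation.
Country 2 earns 6; switching to Quiet would give -4, so Country 2 has no profitable deviation.
Neither player can gain by a unilateral deviation, so this profile is a Nash equilibrium.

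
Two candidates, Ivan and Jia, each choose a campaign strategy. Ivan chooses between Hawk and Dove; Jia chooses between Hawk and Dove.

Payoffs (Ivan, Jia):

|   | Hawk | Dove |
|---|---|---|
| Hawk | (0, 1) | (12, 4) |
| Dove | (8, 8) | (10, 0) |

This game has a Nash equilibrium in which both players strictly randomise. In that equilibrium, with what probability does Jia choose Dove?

4/5

Let q be the probability that Jia plays Hawk. In a completely mixed equilibrium, Ivan must be indifferent between Hawk and Dove.
Ivan's expected payoff from Hawk is 12(1−q); from Dove it is 8q + 10(1−q).
Setting these equal: −12q + 12 = −2q + 10, so q = 1/5.
Therefore Jia plays Dove with probability 1 − 1/5 = 4/5.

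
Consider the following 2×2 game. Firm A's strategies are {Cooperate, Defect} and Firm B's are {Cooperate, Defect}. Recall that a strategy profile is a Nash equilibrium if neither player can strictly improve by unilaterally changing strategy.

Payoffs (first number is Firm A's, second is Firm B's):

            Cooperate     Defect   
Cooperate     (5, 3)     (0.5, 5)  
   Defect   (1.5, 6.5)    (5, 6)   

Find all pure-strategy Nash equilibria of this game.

(Cooperate, Cooperate): Firm B prefers Defect (5 > 3) — not an equilibrium.
(Cooperate, Defect): Firm A prefers Defect (5 > 0.5) — not an equilibrium.
(Defect, Cooperate): Firm A prefers Cooperate (5 > 1.5) — not an equilibrium.
(Defect, Defect): Firm B prefers Cooperate (6.5 > 6) — not an equilibrium.

none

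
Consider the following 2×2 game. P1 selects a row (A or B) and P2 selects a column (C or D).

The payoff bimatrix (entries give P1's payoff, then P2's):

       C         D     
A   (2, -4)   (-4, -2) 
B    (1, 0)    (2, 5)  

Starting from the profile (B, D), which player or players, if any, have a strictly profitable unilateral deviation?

P1 at (B, D) earns 2; deviating to A yields -4 — not better.
P2 earns 5; deviating to C yields 0 — not better.
Neither player can strictly improve; the profile is a Nash equilibrium.

Neither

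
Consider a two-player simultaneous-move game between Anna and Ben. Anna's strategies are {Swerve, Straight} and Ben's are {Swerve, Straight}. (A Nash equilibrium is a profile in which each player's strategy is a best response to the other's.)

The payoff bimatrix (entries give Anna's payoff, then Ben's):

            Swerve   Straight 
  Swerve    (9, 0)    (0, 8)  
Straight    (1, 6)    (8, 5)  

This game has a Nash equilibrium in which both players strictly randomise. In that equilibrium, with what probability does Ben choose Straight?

1/2

Let y be the probability that Ben plays Swerve. In a completely mixed equilibrium, Anna must be indifferent between Swerve and Straight.
Anna's expected payoff from Swerve is 9y; from Straight it is y + 8(1−y).
Setting these equal: 9y = −7y + 8, so y = 1/2.
Therefore Ben plays Straight with probability 1 − 1/2 = 1/2.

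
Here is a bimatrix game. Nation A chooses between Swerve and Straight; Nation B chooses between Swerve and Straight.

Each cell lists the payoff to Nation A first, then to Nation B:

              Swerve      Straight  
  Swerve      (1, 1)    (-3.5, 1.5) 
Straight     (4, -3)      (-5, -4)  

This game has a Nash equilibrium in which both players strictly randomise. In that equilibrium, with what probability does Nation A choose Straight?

1/3

Let r be the probability that Nation A plays Swerve. In a completely mixed equilibrium, Nation B must be indifferent between Swerve and Straight.
Nation B's expected payoff from Swerve is r − 3(1−r); from Straight it is 1.5r − 4(1−r).
Setting these equal: 4r − 3 = 5.5r − 4, so r = 2/3.
Therefore Nation A plays Straight with probability 1 − 2/3 = 1/3.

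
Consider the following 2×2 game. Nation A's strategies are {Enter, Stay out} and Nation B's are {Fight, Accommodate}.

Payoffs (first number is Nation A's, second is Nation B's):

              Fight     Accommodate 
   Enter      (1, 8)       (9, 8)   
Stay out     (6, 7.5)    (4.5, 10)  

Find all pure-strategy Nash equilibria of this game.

(Enter, Fight): Nation A prefers Stay out (6 > 1) — not an equilibrium.
(Enter, Accommodate): Nation A gets 9 ≥ 4.5 from Stay out, and Nation B gets 8 ≥ 8 from Fight — Nash equilibrium.
(Stay out, Fight): Nation B prefers Accommodate (10 > 7.5) — not an equilibrium.
(Stay out, Accommodate): Nation A prefers Enter (9 > 4.5) — not an equilibrium.

(Enter, Accommodate)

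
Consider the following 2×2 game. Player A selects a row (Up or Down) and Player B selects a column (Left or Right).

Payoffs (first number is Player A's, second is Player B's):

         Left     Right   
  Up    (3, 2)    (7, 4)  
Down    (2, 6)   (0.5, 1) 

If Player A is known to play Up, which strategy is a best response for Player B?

Against Up, Player B earns 2 from Left and 4 from Right.
So Right is the best response.

Right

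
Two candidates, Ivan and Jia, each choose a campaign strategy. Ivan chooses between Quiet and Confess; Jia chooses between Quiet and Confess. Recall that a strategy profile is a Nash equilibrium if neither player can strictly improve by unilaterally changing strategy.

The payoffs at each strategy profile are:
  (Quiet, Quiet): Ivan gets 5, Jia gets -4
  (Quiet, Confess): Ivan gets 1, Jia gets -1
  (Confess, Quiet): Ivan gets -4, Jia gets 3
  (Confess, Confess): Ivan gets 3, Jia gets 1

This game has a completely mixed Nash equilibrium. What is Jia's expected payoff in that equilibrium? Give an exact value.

First find x, the probability Ivan plays Quiet, from Jia's indifference between Quiet and Confess: −4x + 3(1−x) = −x + (1−x), giving x = 2/5.
Since Jia is indifferent in equilibrium, Jia's expected payoff equals the payoff from either column against (2/5, 3/5). Using Quiet: −4(2/5) + 3(3/5) = 1/5.

1/5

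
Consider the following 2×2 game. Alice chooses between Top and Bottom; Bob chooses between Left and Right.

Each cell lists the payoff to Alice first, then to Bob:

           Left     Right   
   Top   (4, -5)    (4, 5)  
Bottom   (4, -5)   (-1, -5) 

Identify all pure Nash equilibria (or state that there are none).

(Top, Left): Bob prefers Right (5 > -5) — not an equilibrium.
(Top, Right): Alice gets 4 ≥ -1 from Bottom, and Bob gets 5 ≥ -5 from Left — Nash equilibrium.
(Bottom, Left): Alice gets 4 ≥ 4 from Top, and Bob gets -5 ≥ -5 from Right — Nash equilibrium.
(Bottom, Right): Alice prefers Top (4 > -1) — not an equilibrium.

(Top, Right) and (Bottom, Left)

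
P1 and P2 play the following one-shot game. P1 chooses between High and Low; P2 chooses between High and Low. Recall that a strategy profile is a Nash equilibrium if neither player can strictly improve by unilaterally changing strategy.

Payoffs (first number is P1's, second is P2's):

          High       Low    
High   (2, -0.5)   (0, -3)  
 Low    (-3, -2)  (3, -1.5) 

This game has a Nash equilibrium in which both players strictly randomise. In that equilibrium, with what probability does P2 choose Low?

5/8

Let q be the probability that P2 plays High. In a completely mixed equilibrium, P1 must be indifferent between High and Low.
P1's expected payoff from High is 2q; from Low it is −3q + 3(1−q).
Setting these equal: 2q = −6q + 3, so q = 3/8.
Therefore P2 plays Low with probability 1 − 3/8 = 5/8.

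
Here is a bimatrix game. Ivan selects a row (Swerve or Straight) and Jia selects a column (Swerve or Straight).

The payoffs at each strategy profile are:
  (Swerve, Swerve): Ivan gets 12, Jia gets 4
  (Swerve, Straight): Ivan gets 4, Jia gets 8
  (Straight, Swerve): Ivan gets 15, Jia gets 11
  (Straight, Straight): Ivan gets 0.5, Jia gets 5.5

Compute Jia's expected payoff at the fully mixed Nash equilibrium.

132/19

First find p, the probability Ivan plays Swerve, from Jia's indifference between Swerve and Straight: 4p + 11(1−p) = 8p + 5.5(1−p), giving p = 11/19.
Since Jia is indifferent in equilibrium, Jia's expected payoff equals the payoff from either column against (11/19, 8/19). Using Swerve: 4(11/19) + 11(8/19) = 132/19.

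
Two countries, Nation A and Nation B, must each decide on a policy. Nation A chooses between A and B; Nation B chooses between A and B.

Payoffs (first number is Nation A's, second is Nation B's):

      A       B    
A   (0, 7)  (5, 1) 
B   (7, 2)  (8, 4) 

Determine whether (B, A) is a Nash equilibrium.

No

At (B, A), Nation A earns 7; switching to A would give 0, so Nation A has no profitable deviation.
Nation B earns 2; switching to B would give 4, so Nation B would deviate.
Since at least one player can profitably deviate, this is not a Nash equilibrium.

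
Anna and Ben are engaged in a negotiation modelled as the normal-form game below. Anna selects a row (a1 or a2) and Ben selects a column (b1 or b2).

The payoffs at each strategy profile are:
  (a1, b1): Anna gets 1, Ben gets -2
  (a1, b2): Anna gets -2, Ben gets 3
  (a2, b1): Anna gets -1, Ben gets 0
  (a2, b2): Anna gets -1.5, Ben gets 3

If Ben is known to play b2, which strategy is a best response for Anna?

Against b2, Anna earns -2 from a1 and -1.5 from a2.
So a2 is the best response.

a2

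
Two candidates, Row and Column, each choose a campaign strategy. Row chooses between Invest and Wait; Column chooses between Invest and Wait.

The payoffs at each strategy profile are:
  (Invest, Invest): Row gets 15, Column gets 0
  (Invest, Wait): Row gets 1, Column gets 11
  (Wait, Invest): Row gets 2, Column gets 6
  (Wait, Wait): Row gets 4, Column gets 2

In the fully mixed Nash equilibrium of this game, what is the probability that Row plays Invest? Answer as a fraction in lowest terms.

Let p be the probability that Row plays Invest. In a completely mixed equilibrium, Column must be indifferent between Invest and Wait.
Column's expected payoff from Invest is 6(1−p); from Wait it is 11p + 2(1−p).
Setting these equal: −6p + 6 = 9p + 2, so p = 4/15.

4/15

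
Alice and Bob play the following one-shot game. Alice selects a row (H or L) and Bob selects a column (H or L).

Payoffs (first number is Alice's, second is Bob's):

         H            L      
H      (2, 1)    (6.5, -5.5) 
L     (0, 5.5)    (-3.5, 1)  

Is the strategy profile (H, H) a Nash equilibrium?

Yes

At (H, H), Alice earns 2; switching to L would give 0, so Alice has no profitable deviation.
Bob earns 1; switching to L would give -5.5, so Bob has no profitable deviation.
Neither player can gain by a unilateral deviation, so this profile is a Nash equilibrium.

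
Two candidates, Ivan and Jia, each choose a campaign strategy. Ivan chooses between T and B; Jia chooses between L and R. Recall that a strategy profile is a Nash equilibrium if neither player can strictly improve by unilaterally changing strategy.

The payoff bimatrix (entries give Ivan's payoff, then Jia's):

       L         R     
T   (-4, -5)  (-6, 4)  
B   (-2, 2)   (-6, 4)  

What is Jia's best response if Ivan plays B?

Against B, Jia earns 2 from L and 4 from R.
So R is the best response.

R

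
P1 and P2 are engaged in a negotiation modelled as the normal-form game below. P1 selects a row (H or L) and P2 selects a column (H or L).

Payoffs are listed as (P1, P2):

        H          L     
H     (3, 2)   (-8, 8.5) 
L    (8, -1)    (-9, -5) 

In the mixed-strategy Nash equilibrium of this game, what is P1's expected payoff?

First find y, the probability P2 plays H, from P1's indifference between H and L: 3y − 8(1−y) = 8y − 9(1−y), giving y = 1/6.
Since P1 is indifferent in equilibrium, P1's expected payoff equals the payoff from either row against (1/6, 5/6). Using H: 3(1/6) − 8(5/6) = -37/6.

-37/6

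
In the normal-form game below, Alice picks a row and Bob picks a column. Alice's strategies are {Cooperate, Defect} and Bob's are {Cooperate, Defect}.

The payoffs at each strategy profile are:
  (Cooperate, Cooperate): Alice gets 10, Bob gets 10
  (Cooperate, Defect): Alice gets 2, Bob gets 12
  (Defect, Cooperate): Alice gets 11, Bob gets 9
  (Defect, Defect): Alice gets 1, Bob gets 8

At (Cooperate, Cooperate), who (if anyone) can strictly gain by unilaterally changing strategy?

Alice at (Cooperate, Cooperate) earns 10; deviating to Defect yields 11 — a strict improvement.
Bob earns 10; deviating to Defect yields 12 — a strict improvement.
Both Alice and Bob have strictly profitable deviations.

Both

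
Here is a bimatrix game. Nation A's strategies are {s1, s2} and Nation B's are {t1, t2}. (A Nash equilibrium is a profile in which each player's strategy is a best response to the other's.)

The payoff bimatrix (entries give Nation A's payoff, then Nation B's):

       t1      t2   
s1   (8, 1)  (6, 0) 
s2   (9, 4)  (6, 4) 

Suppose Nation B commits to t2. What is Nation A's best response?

Against t2, Nation A earns 6 from s1 and 6 from s2.
So either strategy is a best response.

either — both s1 and s2 are best responses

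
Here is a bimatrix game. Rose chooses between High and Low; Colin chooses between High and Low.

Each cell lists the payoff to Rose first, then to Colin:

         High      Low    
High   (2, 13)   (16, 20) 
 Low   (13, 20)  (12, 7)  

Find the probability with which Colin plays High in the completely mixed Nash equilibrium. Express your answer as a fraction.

4/15

Let c be the probability that Colin plays High. In a completely mixed equilibrium, Rose must be indifferent between High and Low.
Rose's expected payoff from High is 2c + 16(1−c); from Low it is 13c + 12(1−c).
Setting these equal: −14c + 16 = c + 12, so c = 4/15.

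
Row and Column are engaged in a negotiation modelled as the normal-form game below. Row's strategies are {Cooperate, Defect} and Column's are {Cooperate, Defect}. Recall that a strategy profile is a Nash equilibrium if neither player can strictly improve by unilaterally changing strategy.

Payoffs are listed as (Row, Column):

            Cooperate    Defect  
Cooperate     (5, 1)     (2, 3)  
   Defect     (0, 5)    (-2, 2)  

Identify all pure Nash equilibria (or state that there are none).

(Cooperate, Cooperate): Column prefers Defect (3 > 1) — not an equilibrium.
(Cooperate, Defect): Row gets 2 ≥ -2 from Defect, and Column gets 3 ≥ 1 from Cooperate — Nash equilibrium.
(Defect, Cooperate): Row prefers Cooperate (5 > 0) — not an equilibrium.
(Defect, Defect): Row prefers Cooperate (2 > -2); Column prefers Cooperate (5 > 2) — not an equilibrium.

(Cooperate, Defect)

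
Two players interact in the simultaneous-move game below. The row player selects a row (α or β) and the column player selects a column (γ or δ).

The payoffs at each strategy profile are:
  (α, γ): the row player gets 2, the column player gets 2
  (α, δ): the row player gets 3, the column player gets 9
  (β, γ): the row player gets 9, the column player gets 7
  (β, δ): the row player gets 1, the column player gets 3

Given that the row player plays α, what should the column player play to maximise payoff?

Against α, the column player earns 2 from γ and 9 from δ.
So δ is the best response.

δ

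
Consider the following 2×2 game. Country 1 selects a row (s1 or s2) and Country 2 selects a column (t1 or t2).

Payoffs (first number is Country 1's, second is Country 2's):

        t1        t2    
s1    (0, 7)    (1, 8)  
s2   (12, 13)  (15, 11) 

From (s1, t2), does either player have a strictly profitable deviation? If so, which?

Country 1 at (s1, t2) earns 1; deviating to s2 yields 15 — a strict improvement.
Country 2 earns 8; deviating to t1 yields 7 — not better.
Only Country 1 has a strictly profitable deviation.

Country 1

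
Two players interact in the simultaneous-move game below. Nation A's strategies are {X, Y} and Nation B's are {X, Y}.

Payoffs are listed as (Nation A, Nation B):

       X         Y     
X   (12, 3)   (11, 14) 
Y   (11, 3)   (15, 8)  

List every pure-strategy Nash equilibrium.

(X, X): Nation B prefers Y (14 > 3) — not an equilibrium.
(X, Y): Nation A prefers Y (15 > 11) — not an equilibrium.
(Y, X): Nation A prefers X (12 > 11); Nation B prefers Y (8 > 3) — not an equilibrium.
(Y, Y): Nation A gets 15 ≥ 11 from X, and Nation B gets 8 ≥ 3 from X — Nash equilibrium.

(Y, Y)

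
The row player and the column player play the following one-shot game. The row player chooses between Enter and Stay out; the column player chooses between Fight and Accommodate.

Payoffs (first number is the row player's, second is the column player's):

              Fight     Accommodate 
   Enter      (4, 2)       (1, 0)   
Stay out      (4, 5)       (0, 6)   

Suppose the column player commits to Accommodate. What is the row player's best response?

Against Accommodate, the row player earns 1 from Enter and 0 from Stay out.
So Enter is the best response.

Enter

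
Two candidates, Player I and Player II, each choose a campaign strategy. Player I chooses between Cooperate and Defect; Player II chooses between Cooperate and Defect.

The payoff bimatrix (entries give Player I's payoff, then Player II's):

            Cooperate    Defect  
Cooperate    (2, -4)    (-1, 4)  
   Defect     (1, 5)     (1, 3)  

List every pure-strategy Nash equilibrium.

(Cooperate, Cooperate): Player II prefers Defect (4 > -4) — not an equilibrium.
(Cooperate, Defect): Player I prefers Defect (1 > -1) — not an equilibrium.
(Defect, Cooperate): Player I prefers Cooperate (2 > 1) — not an equilibrium.
(Defect, Defect): Player II prefers Cooperate (5 > 3) — not an equilibrium.

none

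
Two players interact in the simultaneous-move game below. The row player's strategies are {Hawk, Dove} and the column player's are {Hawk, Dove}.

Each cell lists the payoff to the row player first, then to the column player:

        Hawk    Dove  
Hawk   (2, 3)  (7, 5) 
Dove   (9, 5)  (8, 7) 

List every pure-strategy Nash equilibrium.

(Hawk, Hawk): the row player prefers Dove (9 > 2); the column player prefers Dove (5 > 3) — not an equilibrium.
(Hawk, Dove): the row player prefers Dove (8 > 7) — not an equilibrium.
(Dove, Hawk): the column player prefers Dove (7 > 5) — not an equilibrium.
(Dove, Dove): the row player gets 8 ≥ 7 from Hawk, and the column player gets 7 ≥ 5 from Hawk — Nash equilibrium.

(Dove, Dove)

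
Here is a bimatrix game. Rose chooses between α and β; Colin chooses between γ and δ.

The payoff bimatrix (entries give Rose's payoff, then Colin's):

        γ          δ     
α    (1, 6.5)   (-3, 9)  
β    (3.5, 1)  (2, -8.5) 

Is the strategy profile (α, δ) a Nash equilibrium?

At (α, δ), Rose earns -3; switching to β would give 2, so Rose would deviate.
Colin earns 9; switching to γ would give 6.5, so Colin has no profitable deviation.
Since at least one player can profitably deviate, this is not a Nash equilibrium.

No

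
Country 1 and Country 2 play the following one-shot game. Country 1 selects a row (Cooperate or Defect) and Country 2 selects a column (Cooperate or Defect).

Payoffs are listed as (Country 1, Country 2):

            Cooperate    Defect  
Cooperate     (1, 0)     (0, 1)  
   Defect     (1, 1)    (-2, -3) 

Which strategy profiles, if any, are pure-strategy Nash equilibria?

(Cooperate, Cooperate): Country 2 prefers Defect (1 > 0) — not an equilibrium.
(Cooperate, Defect): Country 1 gets 0 ≥ -2 from Defect, and Country 2 gets 1 ≥ 0 from Cooperate — Nash equilibrium.
(Defect, Cooperate): Country 1 gets 1 ≥ 1 from Cooperate, and Country 2 gets 1 ≥ -3 from Defect — Nash equilibrium.
(Defect, Defect): Country 1 prefers Cooperate (0 > -2); Country 2 prefers Cooperate (1 > -3) — not an equilibrium.

(Cooperate, Defect) and (Defect, Cooperate)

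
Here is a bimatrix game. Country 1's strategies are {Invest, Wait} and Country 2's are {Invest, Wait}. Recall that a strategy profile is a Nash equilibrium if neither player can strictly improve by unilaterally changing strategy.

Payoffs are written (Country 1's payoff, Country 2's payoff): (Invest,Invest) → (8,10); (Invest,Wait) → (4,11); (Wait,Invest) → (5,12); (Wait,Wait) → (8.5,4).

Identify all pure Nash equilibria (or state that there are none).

(Invest, Invest): Country 2 prefers Wait (11 > 10) — not an equilibrium.
(Invest, Wait): Country 1 prefers Wait (8.5 > 4) — not an equilibrium.
(Wait, Invest): Country 1 prefers Invest (8 > 5) — not an equilibrium.
(Wait, Wait): Country 2 prefers Invest (12 > 4) — not an equilibrium.

none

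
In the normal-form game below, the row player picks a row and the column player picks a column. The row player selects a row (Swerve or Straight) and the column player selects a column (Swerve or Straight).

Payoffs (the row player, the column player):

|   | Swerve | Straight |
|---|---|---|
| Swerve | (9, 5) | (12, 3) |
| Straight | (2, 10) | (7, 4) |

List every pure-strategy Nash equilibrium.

(Swerve, Swerve)

(Swerve, Swerve): the row player gets 9 ≥ 2 from Straight, and the column player gets 5 ≥ 3 from Straight — Nash equilibrium.
(Swerve, Straight): the column player prefers Swerve (5 > 3) — not an equilibrium.
(Straight, Swerve): the row player prefers Swerve (9 > 2) — not an equilibrium.
(Straight, Straight): the row player prefers Swerve (12 > 7); the column player prefers Swerve (10 > 4) — not an equilibrium.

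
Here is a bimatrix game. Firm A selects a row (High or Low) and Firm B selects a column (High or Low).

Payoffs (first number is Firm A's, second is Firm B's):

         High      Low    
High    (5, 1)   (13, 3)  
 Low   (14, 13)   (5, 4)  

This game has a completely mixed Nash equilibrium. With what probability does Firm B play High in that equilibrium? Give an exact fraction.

8/17

Let y be the probability that Firm B plays High. In a completely mixed equilibrium, Firm A must be indifferent between High and Low.
Firm A's expected payoff from High is 5y + 13(1−y); from Low it is 14y + 5(1−y).
Setting these equal: −8y + 13 = 9y + 5, so y = 8/17.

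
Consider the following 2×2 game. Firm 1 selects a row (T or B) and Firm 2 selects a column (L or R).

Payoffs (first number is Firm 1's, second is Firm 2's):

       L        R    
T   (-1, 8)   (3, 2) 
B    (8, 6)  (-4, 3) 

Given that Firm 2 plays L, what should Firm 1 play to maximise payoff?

Against L, Firm 1 earns -1 from T and 8 from B.
So B is the best response.

B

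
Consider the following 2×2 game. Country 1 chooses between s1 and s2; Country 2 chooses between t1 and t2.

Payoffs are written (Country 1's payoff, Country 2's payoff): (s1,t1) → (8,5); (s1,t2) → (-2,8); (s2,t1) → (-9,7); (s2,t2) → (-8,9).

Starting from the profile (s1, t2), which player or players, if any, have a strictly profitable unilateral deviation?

Country 1 at (s1, t2) earns -2; deviating to s2 yields -8 — not better.
Country 2 earns 8; deviating to t1 yields 5 — not better.
Neither player can strictly improve; the profile is a Nash equilibrium.

Neither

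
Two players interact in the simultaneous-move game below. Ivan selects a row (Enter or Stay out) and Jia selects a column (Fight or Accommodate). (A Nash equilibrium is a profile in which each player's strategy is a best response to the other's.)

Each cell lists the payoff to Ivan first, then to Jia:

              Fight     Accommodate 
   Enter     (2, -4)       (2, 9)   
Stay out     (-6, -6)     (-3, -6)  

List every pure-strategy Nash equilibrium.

(Enter, Accommodate)

(Enter, Fight): Jia prefers Accommodate (9 > -4) — not an equilibrium.
(Enter, Accommodate): Ivan gets 2 ≥ -3 from Stay out, and Jia gets 9 ≥ -4 from Fight — Nash equilibrium.
(Stay out, Fight): Ivan prefers Enter (2 > -6) — not an equilibrium.
(Stay out, Accommodate): Ivan prefers Enter (2 > -3) — not an equilibrium.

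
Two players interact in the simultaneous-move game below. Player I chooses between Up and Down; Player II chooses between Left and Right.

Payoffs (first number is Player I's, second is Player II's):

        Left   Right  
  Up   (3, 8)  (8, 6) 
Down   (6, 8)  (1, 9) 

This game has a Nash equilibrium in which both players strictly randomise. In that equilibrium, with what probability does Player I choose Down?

2/3

Let r be the probability that Player I plays Up. In a completely mixed equilibrium, Player II must be indifferent between Left and Right.
Player II's expected payoff from Left is 8r + 8(1−r); from Right it is 6r + 9(1−r).
Setting these equal: 8 = −3r + 9, so r = 1/3.
Therefore Player I plays Down with probability 1 − 1/3 = 2/3.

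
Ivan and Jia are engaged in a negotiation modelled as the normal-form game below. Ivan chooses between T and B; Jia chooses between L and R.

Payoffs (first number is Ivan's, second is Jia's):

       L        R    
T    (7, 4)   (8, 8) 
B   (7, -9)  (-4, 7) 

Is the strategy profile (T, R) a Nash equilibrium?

At (T, R), Ivan earns 8; switching to B would give -4, so Ivan has no profitable deviation.
Jia earns 8; switching to L would give 4, so Jia has no profitable deviation.
Neither player can gain by a unilateral deviation, so this profile is a Nash equilibrium.

Yes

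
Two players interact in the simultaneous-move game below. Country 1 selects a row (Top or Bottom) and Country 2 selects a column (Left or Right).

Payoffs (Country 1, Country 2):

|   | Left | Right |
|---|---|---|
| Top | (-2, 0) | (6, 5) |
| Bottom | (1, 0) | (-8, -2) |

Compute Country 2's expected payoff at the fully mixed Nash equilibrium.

0

First find p, the probability Country 1 plays Top, from Country 2's indifference between Left and Right: 0 = 5p − 2(1−p), giving p = 2/7.
Since Country 2 is indifferent in equilibrium, Country 2's expected payoff equals the payoff from either column against (2/7, 5/7). Using Left: 0 = 0.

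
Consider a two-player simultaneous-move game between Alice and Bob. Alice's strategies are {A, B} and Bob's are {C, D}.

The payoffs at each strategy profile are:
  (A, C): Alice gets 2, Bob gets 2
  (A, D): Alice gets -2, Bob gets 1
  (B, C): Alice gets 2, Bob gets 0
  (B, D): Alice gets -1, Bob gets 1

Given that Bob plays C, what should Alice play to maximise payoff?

either — both A and B are best responses

Against C, Alice earns 2 from A and 2 from B.
So either strategy is a best response.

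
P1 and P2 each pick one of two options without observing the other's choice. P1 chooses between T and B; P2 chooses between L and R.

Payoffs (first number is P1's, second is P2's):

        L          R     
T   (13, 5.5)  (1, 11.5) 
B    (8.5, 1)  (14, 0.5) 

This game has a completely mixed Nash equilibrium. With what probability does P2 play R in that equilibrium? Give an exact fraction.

9/35

Let c be the probability that P2 plays L. In a completely mixed equilibrium, P1 must be indifferent between T and B.
P1's expected payoff from T is 13c + (1−c); from B it is 8.5c + 14(1−c).
Setting these equal: 12c + 1 = −5.5c + 14, so c = 26/35.
Therefore P2 plays R with probability 1 − 26/35 = 9/35.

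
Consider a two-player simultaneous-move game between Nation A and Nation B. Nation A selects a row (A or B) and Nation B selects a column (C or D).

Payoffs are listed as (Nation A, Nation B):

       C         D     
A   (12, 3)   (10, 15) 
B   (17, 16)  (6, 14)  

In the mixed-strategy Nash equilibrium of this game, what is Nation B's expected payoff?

First find p, the probability Nation A plays A, from Nation B's indifference between C and D: 3p + 16(1−p) = 15p + 14(1−p), giving p = 1/7.
Since Nation B is indifferent in equilibrium, Nation B's expected payoff equals the payoff from either column against (1/7, 6/7). Using C: 3(1/7) + 16(6/7) = 99/7.

99/7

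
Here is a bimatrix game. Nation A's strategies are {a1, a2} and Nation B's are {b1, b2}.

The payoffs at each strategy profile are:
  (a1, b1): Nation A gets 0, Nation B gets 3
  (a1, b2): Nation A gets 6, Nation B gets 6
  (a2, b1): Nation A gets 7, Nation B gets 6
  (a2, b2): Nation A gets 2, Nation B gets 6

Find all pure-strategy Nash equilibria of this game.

(a1, b1): Nation A prefers a2 (7 > 0); Nation B prefers b2 (6 > 3) — not an equilibrium.
(a1, b2): Nation A gets 6 ≥ 2 from a2, and Nation B gets 6 ≥ 3 from b1 — Nash equilibrium.
(a2, b1): Nation A gets 7 ≥ 0 from a1, and Nation B gets 6 ≥ 6 from b2 — Nash equilibrium.
(a2, b2): Nation A prefers a1 (6 > 2) — not an equilibrium.

(a1, b2) and (a2, b1)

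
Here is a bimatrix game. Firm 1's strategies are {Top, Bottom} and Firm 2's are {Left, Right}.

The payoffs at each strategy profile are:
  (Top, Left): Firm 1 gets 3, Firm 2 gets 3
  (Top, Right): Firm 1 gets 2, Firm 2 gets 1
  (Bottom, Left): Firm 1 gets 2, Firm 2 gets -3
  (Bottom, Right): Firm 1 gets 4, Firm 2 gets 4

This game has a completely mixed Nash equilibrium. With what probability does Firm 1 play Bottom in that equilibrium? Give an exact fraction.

2/9

Let x be the probability that Firm 1 plays Top. In a completely mixed equilibrium, Firm 2 must be indifferent between Left and Right.
Firm 2's expected payoff from Left is 3x − 3(1−x); from Right it is x + 4(1−x).
Setting these equal: 6x − 3 = −3x + 4, so x = 7/9.
Therefore Firm 1 plays Bottom with probability 1 − 7/9 = 2/9.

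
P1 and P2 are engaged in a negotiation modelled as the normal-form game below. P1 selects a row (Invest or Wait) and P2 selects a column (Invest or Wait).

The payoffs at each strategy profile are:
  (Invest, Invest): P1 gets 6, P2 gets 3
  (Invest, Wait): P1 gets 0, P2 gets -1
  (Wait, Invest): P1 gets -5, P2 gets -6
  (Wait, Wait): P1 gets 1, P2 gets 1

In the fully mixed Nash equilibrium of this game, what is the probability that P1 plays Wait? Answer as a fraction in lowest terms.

4/11

Let r be the probability that P1 plays Invest. In a completely mixed equilibrium, P2 must be indifferent between Invest and Wait.
P2's expected payoff from Invest is 3r − 6(1−r); from Wait it is −r + (1−r).
Setting these equal: 9r − 6 = −2r + 1, so r = 7/11.
Therefore P1 plays Wait with probability 1 − 7/11 = 4/11.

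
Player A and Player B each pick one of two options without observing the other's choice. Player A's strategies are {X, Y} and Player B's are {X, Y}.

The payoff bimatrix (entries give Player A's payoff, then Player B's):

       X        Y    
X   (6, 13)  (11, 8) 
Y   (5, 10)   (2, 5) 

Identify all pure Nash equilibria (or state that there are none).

(X, X)

(X, X): Player A gets 6 ≥ 5 from Y, and Player B gets 13 ≥ 8 from Y — Nash equilibrium.
(X, Y): Player B prefers X (13 > 8) — not an equilibrium.
(Y, X): Player A prefers X (6 > 5) — not an equilibrium.
(Y, Y): Player A prefers X (11 > 2); Player B prefers X (10 > 5) — not an equilibrium.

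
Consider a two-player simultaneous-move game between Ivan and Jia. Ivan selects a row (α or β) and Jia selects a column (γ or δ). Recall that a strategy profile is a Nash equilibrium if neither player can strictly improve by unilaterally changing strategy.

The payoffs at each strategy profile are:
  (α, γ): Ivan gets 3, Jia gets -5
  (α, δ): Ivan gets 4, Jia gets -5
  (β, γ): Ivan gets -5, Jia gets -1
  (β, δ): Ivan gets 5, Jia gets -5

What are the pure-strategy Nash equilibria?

(α, γ): Ivan gets 3 ≥ -5 from β, and Jia gets -5 ≥ -5 from δ — Nash equilibrium.
(α, δ): Ivan prefers β (5 > 4) — not an equilibrium.
(β, γ): Ivan prefers α (3 > -5) — not an equilibrium.
(β, δ): Jia prefers γ (-1 > -5) — not an equilibrium.

(α, γ)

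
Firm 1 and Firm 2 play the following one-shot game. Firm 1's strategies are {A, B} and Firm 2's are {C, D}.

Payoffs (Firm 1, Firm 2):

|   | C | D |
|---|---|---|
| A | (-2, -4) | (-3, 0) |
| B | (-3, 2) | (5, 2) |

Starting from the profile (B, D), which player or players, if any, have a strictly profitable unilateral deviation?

Neither

Firm 1 at (B, D) earns 5; deviating to A yields -3 — not better.
Firm 2 earns 2; deviating to C yields 2 — not better.
Neither player can strictly improve; the profile is a Nash equilibrium.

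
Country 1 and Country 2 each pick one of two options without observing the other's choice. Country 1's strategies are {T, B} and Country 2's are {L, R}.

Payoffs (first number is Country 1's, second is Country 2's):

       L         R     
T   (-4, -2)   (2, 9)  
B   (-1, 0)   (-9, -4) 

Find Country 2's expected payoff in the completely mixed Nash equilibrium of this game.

-8/15

First find x, the probability Country 1 plays T, from Country 2's indifference between L and R: −2x = 9x − 4(1−x), giving x = 4/15.
Since Country 2 is indifferent in equilibrium, Country 2's expected payoff equals the payoff from either column against (4/15, 11/15). Using L: −2(4/15) = -8/15.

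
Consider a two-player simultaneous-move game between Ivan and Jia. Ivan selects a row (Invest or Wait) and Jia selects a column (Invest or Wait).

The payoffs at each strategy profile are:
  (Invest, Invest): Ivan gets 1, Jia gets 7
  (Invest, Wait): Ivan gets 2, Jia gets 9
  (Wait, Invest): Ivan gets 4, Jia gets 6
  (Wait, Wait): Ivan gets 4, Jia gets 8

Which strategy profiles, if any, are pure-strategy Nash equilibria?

(Wait, Wait)

(Invest, Invest): Ivan prefers Wait (4 > 1); Jia prefers Wait (9 > 7) — not an equilibrium.
(Invest, Wait): Ivan prefers Wait (4 > 2) — not an equilibrium.
(Wait, Invest): Jia prefers Wait (8 > 6) — not an equilibrium.
(Wait, Wait): Ivan gets 4 ≥ 2 from Invest, and Jia gets 8 ≥ 6 from Invest — Nash equilibrium.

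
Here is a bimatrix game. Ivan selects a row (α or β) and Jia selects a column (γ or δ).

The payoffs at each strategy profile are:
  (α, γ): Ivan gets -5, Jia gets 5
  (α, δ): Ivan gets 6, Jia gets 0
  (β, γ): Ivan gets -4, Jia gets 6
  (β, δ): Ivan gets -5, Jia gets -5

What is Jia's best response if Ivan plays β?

Against β, Jia earns 6 from γ and -5 from δ.
So γ is the best response.

γ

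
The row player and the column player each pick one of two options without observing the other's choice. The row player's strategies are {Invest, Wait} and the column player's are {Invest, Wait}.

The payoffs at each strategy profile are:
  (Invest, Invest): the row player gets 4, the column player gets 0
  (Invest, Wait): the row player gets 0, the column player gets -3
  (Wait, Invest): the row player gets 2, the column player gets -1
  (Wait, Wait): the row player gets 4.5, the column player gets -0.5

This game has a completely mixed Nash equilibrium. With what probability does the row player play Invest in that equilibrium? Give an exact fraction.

Let x be the probability that the row player plays Invest. In a completely mixed equilibrium, the column player must be indifferent between Invest and Wait.
The column player's expected payoff from Invest is −(1−x); from Wait it is −3x − 0.5(1−x).
Setting these equal: x − 1 = −2.5x − 0.5, so x = 1/7.

1/7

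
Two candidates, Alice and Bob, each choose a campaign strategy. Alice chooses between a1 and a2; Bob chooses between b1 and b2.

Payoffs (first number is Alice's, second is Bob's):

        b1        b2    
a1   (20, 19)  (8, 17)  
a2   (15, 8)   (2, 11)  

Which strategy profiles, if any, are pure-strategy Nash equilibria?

(a1, b1)

(a1, b1): Alice gets 20 ≥ 15 from a2, and Bob gets 19 ≥ 17 from b2 — Nash equilibrium.
(a1, b2): Bob prefers b1 (19 > 17) — not an equilibrium.
(a2, b1): Alice prefers a1 (20 > 15); Bob prefers b2 (11 > 8) — not an equilibrium.
(a2, b2): Alice prefers a1 (8 > 2) — not an equilibrium.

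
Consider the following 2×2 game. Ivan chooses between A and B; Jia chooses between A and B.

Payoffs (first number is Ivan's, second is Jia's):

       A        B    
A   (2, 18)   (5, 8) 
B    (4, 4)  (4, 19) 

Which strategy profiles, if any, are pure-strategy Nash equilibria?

none

(A, A): Ivan prefers B (4 > 2) — not an equilibrium.
(A, B): Jia prefers A (18 > 8) — not an equilibrium.
(B, A): Jia prefers B (19 > 4) — not an equilibrium.
(B, B): Ivan prefers A (5 > 4) — not an equilibrium.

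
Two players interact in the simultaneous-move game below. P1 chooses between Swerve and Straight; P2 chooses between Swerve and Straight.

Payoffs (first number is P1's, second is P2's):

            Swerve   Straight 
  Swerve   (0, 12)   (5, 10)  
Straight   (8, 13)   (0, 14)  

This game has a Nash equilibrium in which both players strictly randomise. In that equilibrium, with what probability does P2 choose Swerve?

5/13

Let y be the probability that P2 plays Swerve. In a completely mixed equilibrium, P1 must be indifferent between Swerve and Straight.
P1's expected payoff from Swerve is 5(1−y); from Straight it is 8y.
Setting these equal: −5y + 5 = 8y, so y = 5/13.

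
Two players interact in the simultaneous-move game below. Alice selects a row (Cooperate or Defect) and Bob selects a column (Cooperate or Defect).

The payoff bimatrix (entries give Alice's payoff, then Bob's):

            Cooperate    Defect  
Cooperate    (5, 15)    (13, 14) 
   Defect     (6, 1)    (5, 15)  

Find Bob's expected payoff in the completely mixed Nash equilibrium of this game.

First find p, the probability Alice plays Cooperate, from Bob's indifference between Cooperate and Defect: 15p + (1−p) = 14p + 15(1−p), giving p = 14/15.
Since Bob is indifferent in equilibrium, Bob's expected payoff equals the payoff from either column against (14/15, 1/15). Using Cooperate: 15(14/15) + (1/15) = 211/15.

211/15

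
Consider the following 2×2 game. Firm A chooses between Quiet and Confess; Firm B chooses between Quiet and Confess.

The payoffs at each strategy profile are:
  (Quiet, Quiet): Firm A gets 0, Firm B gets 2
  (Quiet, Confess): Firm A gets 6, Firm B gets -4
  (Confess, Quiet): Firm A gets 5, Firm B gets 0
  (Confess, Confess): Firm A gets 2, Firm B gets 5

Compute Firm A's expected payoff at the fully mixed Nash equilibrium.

First find y, the probability Firm B plays Quiet, from Firm A's indifference between Quiet and Confess: 6(1−y) = 5y + 2(1−y), giving y = 4/9.
Since Firm A is indifferent in equilibrium, Firm A's expected payoff equals the payoff from either row against (4/9, 5/9). Using Quiet: 6(5/9) = 10/3.

10/3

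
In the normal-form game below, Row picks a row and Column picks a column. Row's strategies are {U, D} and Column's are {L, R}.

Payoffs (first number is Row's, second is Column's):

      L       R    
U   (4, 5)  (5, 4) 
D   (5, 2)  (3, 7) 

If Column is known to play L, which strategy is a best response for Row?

D

Against L, Row earns 4 from U and 5 from D.
So D is the best response.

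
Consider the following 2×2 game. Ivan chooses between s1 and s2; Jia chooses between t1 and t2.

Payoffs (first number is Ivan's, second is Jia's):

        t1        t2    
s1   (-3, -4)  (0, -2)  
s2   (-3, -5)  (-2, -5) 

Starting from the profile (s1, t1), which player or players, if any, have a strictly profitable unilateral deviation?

Ivan at (s1, t1) earns -3; deviating to s2 yields -3 — not better.
Jia earns -4; deviating to t2 yields -2 — a strict improvement.
Only Jia has a strictly profitable deviation.

Jia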